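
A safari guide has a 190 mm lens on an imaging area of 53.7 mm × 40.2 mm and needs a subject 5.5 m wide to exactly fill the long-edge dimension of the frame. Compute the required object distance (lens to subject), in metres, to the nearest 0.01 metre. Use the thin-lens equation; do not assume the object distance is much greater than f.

W: 5.5 m = 5500 mm.
Magnification m = w/W = dᵢ/dₒ; combined with 1/f = 1/dₒ + 1/dᵢ this gives dₒ = f·(1 + W/w).
dₒ = 190 mm × (1 + 5500/53.7) = 190 × 103.4209 ≈ 19649.963 mm = 19.65 m.

19.65 m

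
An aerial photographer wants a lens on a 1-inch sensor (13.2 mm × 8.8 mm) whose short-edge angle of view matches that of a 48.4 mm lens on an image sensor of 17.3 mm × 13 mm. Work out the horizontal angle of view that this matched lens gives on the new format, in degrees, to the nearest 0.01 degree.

Equal short-edge AOV ⇒ f₂ = f₁ · 8.8/13 = 48.4 × 0.67692 ≈ 32.7631 mm.
Horizontal AOV on the new format = 2·arctan(13.2 / (2 × 32.7631)) = 2·arctan(0.20145) ≈ 22.7792°.

22.78°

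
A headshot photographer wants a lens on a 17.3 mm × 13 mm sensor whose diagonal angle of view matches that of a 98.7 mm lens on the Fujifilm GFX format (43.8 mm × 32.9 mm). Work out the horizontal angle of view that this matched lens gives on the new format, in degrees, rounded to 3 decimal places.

25.017°

Sensor diagonal = √(43.8² + 32.9²) = √3000.8500 ≈ 54.7800 mm.
Sensor diagonal = √(17.3² + 13²) = √468.2900 ≈ 21.6400 mm.
Equal diagonal AOV ⇒ f₂ = f₁ · 21.6400/54.7800 = 98.7 × 0.39503 ≈ 38.9899 mm.
Horizontal AOV on the new format = 2·arctan(17.3 / (2 × 38.9899)) = 2·arctan(0.22185) ≈ 25.0172°.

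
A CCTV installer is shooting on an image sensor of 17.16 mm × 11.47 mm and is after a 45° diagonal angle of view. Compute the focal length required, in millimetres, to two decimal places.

24.92 mm

Sensor diagonal = √(17.16² + 11.47²) = √426.0265 ≈ 20.6404 mm.
From α = 2·arctan(d/2f) we get f = d / (2·tan(α/2)).
With d = 20.6404 mm and α/2 = 22.5°, tan(α/2) ≈ 0.41421, so f ≈ 20.6404 / 0.82843 ≈ 24.9152 mm.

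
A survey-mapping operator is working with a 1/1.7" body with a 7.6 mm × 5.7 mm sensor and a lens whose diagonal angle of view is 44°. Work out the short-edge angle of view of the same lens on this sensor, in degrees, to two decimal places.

Sensor diagonal = √(7.6² + 5.7²) = √90.2500 ≈ 9.5000 mm.
From the diagonal AOV: f = 9.5000 / (2·tan(22°)) = 9.5000 / 0.80805 ≈ 11.7567 mm.
Short-edge AOV = 2·arctan(5.7 / (2 × 11.7567)) = 2·arctan(0.24242) ≈ 27.2531°.

27.25°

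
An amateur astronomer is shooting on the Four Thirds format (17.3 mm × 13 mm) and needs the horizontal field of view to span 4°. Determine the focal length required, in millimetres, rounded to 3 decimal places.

From α = 2·arctan(w/2f) we get f = w / (2·tan(α/2)).
With w = 17.3 mm and α/2 = 2°, tan(α/2) ≈ 0.03492, so f ≈ 17.3 / 0.06984 ≈ 247.7036 mm.

247.704 mm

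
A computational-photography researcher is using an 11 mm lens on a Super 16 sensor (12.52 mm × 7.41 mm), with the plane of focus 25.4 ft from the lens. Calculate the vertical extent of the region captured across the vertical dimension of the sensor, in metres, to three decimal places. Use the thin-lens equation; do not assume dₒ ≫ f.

dₒ: 25.4 ft × 304.8 mm/ft = 7741.92 mm.
Similar triangles through the lens centre give W/dₒ = h/dᵢ; with 1/f = 1/dₒ + 1/dᵢ this gives W = h·(dₒ − f)/f.
W = 7.41 mm × (7741.92 − 11) / 11 = 7.41 × 702.8109 ≈ 5207.829 mm = 5.20783 m.

5.208 m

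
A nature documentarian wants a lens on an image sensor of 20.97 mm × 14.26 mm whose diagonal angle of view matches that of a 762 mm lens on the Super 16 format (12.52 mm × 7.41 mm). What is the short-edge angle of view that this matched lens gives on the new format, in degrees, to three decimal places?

0.615°

Sensor diagonal = √(12.52² + 7.41²) = √211.6585 ≈ 14.5485 mm.
Sensor diagonal = √(20.97² + 14.26²) = √643.0885 ≈ 25.3592 mm.
Equal diagonal AOV ⇒ f₂ = f₁ · 25.3592/14.5485 = 762 × 1.74308 ≈ 1328.2276 mm.
Short-edge AOV on the new format = 2·arctan(14.26 / (2 × 1328.2276)) = 2·arctan(0.00537) ≈ 0.6151°.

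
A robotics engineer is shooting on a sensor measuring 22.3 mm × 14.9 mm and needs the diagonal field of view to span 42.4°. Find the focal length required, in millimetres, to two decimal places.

34.57 mm

Sensor diagonal = √(22.3² + 14.9²) = √719.3000 ≈ 26.8198 mm.
From α = 2·arctan(d/2f) we get f = d / (2·tan(α/2)).
With d = 26.8198 mm and α/2 = 21.2°, tan(α/2) ≈ 0.38787, so f ≈ 26.8198 / 0.77575 ≈ 34.5727 mm.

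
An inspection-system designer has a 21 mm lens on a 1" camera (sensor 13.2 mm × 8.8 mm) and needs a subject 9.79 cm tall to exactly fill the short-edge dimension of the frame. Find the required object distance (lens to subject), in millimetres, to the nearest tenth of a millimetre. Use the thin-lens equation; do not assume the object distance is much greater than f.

W: 9.79 cm = 97.9 mm.
Magnification m = h/W = dᵢ/dₒ; combined with 1/f = 1/dₒ + 1/dᵢ this gives dₒ = f·(1 + W/h).
dₒ = 21 mm × (1 + 97.9/8.8) = 21 × 12.1250 ≈ 254.625 mm.

254.6 mm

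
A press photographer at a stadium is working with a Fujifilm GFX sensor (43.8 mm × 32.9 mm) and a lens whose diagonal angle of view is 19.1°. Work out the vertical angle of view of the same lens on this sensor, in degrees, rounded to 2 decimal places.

11.54°

Sensor diagonal = √(43.8² + 32.9²) = √3000.8500 ≈ 54.7800 mm.
From the diagonal AOV: f = 54.7800 / (2·tan(9.55°)) = 54.7800 / 0.33648 ≈ 162.8033 mm.
Vertical AOV = 2·arctan(32.9 / (2 × 162.8033)) = 2·arctan(0.10104) ≈ 11.5394°.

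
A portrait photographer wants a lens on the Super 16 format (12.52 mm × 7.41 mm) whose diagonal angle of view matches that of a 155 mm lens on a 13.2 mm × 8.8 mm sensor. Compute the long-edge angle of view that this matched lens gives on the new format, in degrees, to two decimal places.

5.04°

Sensor diagonal = √(13.2² + 8.8²) = √251.6800 ≈ 15.8644 mm.
Sensor diagonal = √(12.52² + 7.41²) = √211.6585 ≈ 14.5485 mm.
Equal diagonal AOV ⇒ f₂ = f₁ · 14.5485/15.8644 = 155 × 0.91705 ≈ 142.1429 mm.
Long-edge AOV on the new format = 2·arctan(12.52 / (2 × 142.1429)) = 2·arctan(0.04404) ≈ 5.0434°.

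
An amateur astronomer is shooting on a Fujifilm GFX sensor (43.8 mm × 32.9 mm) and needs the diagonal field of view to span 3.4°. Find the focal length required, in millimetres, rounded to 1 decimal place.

922.9 mm

Sensor diagonal = √(43.8² + 32.9²) = √3000.8500 ≈ 54.7800 mm.
From α = 2·arctan(d/2f) we get f = d / (2·tan(α/2)).
With d = 54.7800 mm and α/2 = 1.7°, tan(α/2) ≈ 0.02968, so f ≈ 54.7800 / 0.05936 ≈ 922.8655 mm.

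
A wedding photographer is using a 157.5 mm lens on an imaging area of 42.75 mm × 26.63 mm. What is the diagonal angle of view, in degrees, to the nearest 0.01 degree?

Sensor diagonal = √(42.75² + 26.63²) = √2536.7194 ≈ 50.3659 mm.
Angle of view α = 2·arctan(d/2f) with d = 50.3659 mm and f = 157.5 mm.
d/2f = 0.15989; arctan(0.15989) ≈ 9.0842°, so α ≈ 18.1684°.

18.17°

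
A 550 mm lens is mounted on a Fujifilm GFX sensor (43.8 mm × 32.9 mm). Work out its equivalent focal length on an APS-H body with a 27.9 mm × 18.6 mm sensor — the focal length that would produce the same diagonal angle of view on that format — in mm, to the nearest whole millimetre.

Sensor diagonal = √(43.8² + 32.9²) = √3000.8500 ≈ 54.7800 mm.
Sensor diagonal = √(27.9² + 18.6²) = √1124.3700 ≈ 33.5316 mm.
Equal angle of view means equal diagonal/f ratio, so f₂ = f₁ · (diagonal₂/diagonal₁) = 550 × 33.5316/54.7800.
f₂ = 550 × 0.61211 ≈ 336.663 mm.

337 mm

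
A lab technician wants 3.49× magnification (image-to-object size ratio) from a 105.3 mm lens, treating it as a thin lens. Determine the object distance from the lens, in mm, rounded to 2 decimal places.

With m = dᵢ/dₒ and 1/f = 1/dₒ + 1/dᵢ, substituting dᵢ = m·dₒ gives 1/f = (1 + 1/m)/dₒ, hence dₒ = f·(1 + 1/m).
dₒ = 105.3 × (1 + 1/3.49) = 105.3 × 1.28653 ≈ 135.472 mm.

135.47 mm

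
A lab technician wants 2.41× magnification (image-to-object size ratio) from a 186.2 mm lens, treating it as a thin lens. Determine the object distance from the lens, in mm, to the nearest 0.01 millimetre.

263.46 mm

With m = dᵢ/dₒ and 1/f = 1/dₒ + 1/dᵢ, substituting dᵢ = m·dₒ gives 1/f = (1 + 1/m)/dₒ, hence dₒ = f·(1 + 1/m).
dₒ = 186.2 × (1 + 1/2.41) = 186.2 × 1.41494 ≈ 263.461 mm.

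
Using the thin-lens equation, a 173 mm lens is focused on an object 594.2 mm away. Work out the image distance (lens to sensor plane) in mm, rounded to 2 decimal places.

244.06 mm

1/dᵢ = 1/f − 1/dₒ = 1/173 − 1/594.2 = 0.0040974 mm⁻¹.
dᵢ = 1/0.0040974 ≈ 244.0565 mm.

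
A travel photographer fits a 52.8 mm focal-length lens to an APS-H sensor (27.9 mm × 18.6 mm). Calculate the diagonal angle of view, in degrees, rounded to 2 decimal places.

35.23°

Sensor diagonal = √(27.9² + 18.6²) = √1124.3700 ≈ 33.5316 mm.
Angle of view α = 2·arctan(d/2f) with d = 33.5316 mm and f = 52.8 mm.
d/2f = 0.31753; arctan(0.31753) ≈ 17.6164°, so α ≈ 35.2329°.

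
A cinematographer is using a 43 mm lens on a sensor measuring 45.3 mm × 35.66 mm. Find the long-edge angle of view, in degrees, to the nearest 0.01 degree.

55.56°

Angle of view α = 2·arctan(w/2f) with w = 45.3 mm and f = 43 mm.
w/2f = 0.52674; arctan(0.52674) ≈ 27.7778°, so α ≈ 55.5555°.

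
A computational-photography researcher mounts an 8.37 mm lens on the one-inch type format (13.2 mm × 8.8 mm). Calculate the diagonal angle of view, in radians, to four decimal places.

Sensor diagonal = √(13.2² + 8.8²) = √251.6800 ≈ 15.8644 mm.
Angle of view α = 2·arctan(d/2f) with d = 15.8644 mm and f = 8.37 mm.
d/2f = 0.94770; arctan(0.94770) ≈ 0.7586 rad, so α ≈ 1.5171 rad.

1.5171 rad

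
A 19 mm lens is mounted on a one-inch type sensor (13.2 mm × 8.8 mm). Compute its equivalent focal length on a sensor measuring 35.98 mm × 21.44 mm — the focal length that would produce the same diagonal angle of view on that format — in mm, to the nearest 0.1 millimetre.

Sensor diagonal = √(13.2² + 8.8²) = √251.6800 ≈ 15.8644 mm.
Sensor diagonal = √(35.98² + 21.44²) = √1754.2340 ≈ 41.8836 mm.
Equal angle of view means equal diagonal/f ratio, so f₂ = f₁ · (diagonal₂/diagonal₁) = 19 × 41.8836/15.8644.
f₂ = 19 × 2.64009 ≈ 50.162 mm.

50.2 mm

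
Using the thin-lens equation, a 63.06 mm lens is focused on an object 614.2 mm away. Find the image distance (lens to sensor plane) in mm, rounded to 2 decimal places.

1/dᵢ = 1/f − 1/dₒ = 1/63.06 − 1/614.2 = 0.0142298 mm⁻¹.
dᵢ = 1/0.0142298 ≈ 70.2752 mm.

70.28 mm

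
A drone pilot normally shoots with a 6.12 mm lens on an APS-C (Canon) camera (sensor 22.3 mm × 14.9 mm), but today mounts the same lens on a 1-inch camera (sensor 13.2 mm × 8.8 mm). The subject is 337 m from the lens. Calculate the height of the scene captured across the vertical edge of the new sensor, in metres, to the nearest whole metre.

485 m

The focal length stays 6.12 mm; the relevant sensor dimension is now h = 8.8 mm. Object distance dₒ = 337 m = 337000 mm.
Thin-lens field height W = h·(dₒ − f)/f = 8.8 × (337000 − 6.12)/6.12 ≈ 484566.363 mm = 484.566 m.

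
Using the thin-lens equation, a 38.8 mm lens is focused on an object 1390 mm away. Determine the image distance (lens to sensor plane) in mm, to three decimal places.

39.914 mm

1/dᵢ = 1/f − 1/dₒ = 1/38.8 − 1/1390 = 0.0250538 mm⁻¹.
dᵢ = 1/0.0250538 ≈ 39.9142 mm.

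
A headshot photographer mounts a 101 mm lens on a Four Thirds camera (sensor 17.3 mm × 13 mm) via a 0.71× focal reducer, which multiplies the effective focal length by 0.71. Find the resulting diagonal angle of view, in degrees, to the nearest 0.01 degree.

17.16°

Effective focal length f = 101 × 0.71 = 71.71 mm.
Sensor diagonal = √(17.3² + 13²) = √468.2900 ≈ 21.6400 mm.
α = 2·arctan(21.640 / (2 × 71.71)) = 2·arctan(0.15089) ≈ 17.1608°.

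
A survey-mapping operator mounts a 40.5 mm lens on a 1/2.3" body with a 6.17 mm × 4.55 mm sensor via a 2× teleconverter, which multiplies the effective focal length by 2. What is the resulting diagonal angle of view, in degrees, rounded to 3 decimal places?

5.419°

Effective focal length f = 40.5 × 2 = 81 mm.
Sensor diagonal = √(6.17² + 4.55²) = √58.7714 ≈ 7.6663 mm.
α = 2·arctan(7.666 / (2 × 81)) = 2·arctan(0.04732) ≈ 5.4187°.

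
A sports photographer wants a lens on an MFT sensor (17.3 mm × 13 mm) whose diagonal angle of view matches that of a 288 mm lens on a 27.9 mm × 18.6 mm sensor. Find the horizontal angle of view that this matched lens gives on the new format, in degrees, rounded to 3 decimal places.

5.329°

Sensor diagonal = √(27.9² + 18.6²) = √1124.3700 ≈ 33.5316 mm.
Sensor diagonal = √(17.3² + 13²) = √468.2900 ≈ 21.6400 mm.
Equal diagonal AOV ⇒ f₂ = f₁ · 21.6400/33.5316 = 288 × 0.64536 ≈ 185.8640 mm.
Horizontal AOV on the new format = 2·arctan(17.3 / (2 × 185.8640)) = 2·arctan(0.04654) ≈ 5.3292°.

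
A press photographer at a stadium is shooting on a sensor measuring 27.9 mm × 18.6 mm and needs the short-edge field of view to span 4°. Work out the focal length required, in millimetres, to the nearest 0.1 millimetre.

266.3 mm

From α = 2·arctan(h/2f) we get f = h / (2·tan(α/2)).
With h = 18.6 mm and α/2 = 2°, tan(α/2) ≈ 0.03492, so f ≈ 18.6 / 0.06984 ≈ 266.3172 mm.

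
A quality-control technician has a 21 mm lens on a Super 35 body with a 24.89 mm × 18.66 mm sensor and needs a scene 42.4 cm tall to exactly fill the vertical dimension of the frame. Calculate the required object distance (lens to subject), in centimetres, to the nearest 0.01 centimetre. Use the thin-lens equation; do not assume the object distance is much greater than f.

W: 42.4 cm = 424 mm.
Magnification m = h/W = dᵢ/dₒ; combined with 1/f = 1/dₒ + 1/dᵢ this gives dₒ = f·(1 + W/h).
dₒ = 21 mm × (1 + 424/18.66) = 21 × 23.7224 ≈ 498.170 mm = 49.817 cm.

49.82 cm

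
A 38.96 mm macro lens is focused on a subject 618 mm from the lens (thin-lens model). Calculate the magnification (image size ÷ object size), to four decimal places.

0.0673×

Thin lens: 1/f = 1/dₒ + 1/dᵢ → 1/dᵢ = 1/38.96 − 1/618 = 0.0240492 mm⁻¹, so dᵢ ≈ 41.5814 mm.
Magnification m = dᵢ/dₒ = 41.5814/618 ≈ 0.06728.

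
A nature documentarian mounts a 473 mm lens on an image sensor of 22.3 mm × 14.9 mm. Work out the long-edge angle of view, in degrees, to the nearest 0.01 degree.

2.70°

Angle of view α = 2·arctan(w/2f) with w = 22.3 mm and f = 473 mm.
w/2f = 0.02357; arctan(0.02357) ≈ 1.3504°, so α ≈ 2.7008°.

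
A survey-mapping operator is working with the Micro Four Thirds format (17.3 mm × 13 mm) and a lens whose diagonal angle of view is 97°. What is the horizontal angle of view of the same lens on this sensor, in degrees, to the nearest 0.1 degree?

Sensor diagonal = √(17.3² + 13²) = √468.2900 ≈ 21.6400 mm.
From the diagonal AOV: f = 21.6400 / (2·tan(48.5°)) = 21.6400 / 2.26059 ≈ 9.5727 mm.
Horizontal AOV = 2·arctan(17.3 / (2 × 9.5727)) = 2·arctan(0.90361) ≈ 84.2025°.

84.2°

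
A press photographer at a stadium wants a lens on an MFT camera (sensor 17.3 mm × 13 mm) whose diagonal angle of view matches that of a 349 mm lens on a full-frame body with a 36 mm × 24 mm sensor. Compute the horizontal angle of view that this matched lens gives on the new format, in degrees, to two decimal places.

Sensor diagonal = √(36² + 24²) = √1872.0000 ≈ 43.2666 mm.
Sensor diagonal = √(17.3² + 13²) = √468.2900 ≈ 21.6400 mm.
Equal diagonal AOV ⇒ f₂ = f₁ · 21.6400/43.2666 = 349 × 0.50015 ≈ 174.5541 mm.
Horizontal AOV on the new format = 2·arctan(17.3 / (2 × 174.5541)) = 2·arctan(0.04955) ≈ 5.6739°.

5.67°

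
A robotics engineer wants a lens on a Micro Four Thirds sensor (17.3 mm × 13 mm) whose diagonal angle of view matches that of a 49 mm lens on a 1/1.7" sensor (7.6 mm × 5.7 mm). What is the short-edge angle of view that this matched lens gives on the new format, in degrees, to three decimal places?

6.666°

Sensor diagonal = √(7.6² + 5.7²) = √90.2500 ≈ 9.5000 mm.
Sensor diagonal = √(17.3² + 13²) = √468.2900 ≈ 21.6400 mm.
Equal diagonal AOV ⇒ f₂ = f₁ · 21.6400/9.5000 = 49 × 2.27790 ≈ 111.6169 mm.
Short-edge AOV on the new format = 2·arctan(13 / (2 × 111.6169)) = 2·arctan(0.05823) ≈ 6.6657°.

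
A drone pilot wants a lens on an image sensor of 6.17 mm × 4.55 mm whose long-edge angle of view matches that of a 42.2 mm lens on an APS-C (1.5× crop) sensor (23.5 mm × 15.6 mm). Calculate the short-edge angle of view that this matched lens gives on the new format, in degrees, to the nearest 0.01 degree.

Equal long-edge AOV ⇒ f₂ = f₁ · 6.17/23.5 = 42.2 × 0.26255 ≈ 11.0797 mm.
Short-edge AOV on the new format = 2·arctan(4.55 / (2 × 11.0797)) = 2·arctan(0.20533) ≈ 23.2065°.

23.21°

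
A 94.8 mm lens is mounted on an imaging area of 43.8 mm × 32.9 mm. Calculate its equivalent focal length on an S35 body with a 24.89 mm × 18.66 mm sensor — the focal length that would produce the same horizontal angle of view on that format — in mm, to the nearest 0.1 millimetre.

Equal angle of view means equal width/f ratio, so f₂ = f₁ · (width₂/width₁) = 94.8 × 24.89/43.8.
f₂ = 94.8 × 0.56826 ≈ 53.872 mm.

53.9 mm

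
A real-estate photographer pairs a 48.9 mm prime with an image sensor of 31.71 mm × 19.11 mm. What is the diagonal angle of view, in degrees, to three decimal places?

Sensor diagonal = √(31.71² + 19.11²) = √1370.7162 ≈ 37.0232 mm.
Angle of view α = 2·arctan(d/2f) with d = 37.0232 mm and f = 48.9 mm.
d/2f = 0.37856; arctan(0.37856) ≈ 20.7347°, so α ≈ 41.4693°.

41.469°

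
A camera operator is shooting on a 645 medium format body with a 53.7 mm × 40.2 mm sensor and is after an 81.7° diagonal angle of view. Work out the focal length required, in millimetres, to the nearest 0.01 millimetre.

Sensor diagonal = √(53.7² + 40.2²) = √4499.7300 ≈ 67.0800 mm.
From α = 2·arctan(d/2f) we get f = d / (2·tan(α/2)).
With d = 67.0800 mm and α/2 = 40.85°, tan(α/2) ≈ 0.86470, so f ≈ 67.0800 / 1.72940 ≈ 38.7880 mm.

38.79 mm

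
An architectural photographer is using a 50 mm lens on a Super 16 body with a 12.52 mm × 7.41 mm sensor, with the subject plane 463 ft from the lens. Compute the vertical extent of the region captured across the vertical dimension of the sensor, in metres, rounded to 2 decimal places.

dₒ: 463 ft × 304.8 mm/ft = 141122.40 mm.
Similar triangles through the lens centre give W/dₒ = h/dᵢ; with 1/f = 1/dₒ + 1/dᵢ this gives W = h·(dₒ − f)/f.
W = 7.41 mm × (141122 − 50) / 50 = 7.41 × 2821.4479 ≈ 20906.929 mm = 20.9069 m.

20.91 m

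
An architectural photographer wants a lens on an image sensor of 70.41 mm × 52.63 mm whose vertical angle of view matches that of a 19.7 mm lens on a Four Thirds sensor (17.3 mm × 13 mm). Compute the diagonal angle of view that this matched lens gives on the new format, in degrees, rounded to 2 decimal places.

57.72°

Equal vertical AOV ⇒ f₂ = f₁ · 52.63/13 = 19.7 × 4.04846 ≈ 79.7547 mm.
Sensor diagonal = √(70.41² + 52.63²) = √7727.4850 ≈ 87.9061 mm.
Diagonal AOV on the new format = 2·arctan(87.9061 / (2 × 79.7547)) = 2·arctan(0.55110) ≈ 57.7186°.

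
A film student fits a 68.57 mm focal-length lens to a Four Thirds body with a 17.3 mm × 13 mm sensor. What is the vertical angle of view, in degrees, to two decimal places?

Angle of view α = 2·arctan(h/2f) with h = 13 mm and f = 68.57 mm.
h/2f = 0.09479; arctan(0.09479) ≈ 5.4151°, so α ≈ 10.8302°.

10.83°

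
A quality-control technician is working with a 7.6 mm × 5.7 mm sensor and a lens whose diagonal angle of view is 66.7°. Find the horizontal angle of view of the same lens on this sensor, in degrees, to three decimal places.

Sensor diagonal = √(7.6² + 5.7²) = √90.2500 ≈ 9.5000 mm.
From the diagonal AOV: f = 9.5000 / (2·tan(33.35°)) = 9.5000 / 1.31625 ≈ 7.2175 mm.
Horizontal AOV = 2·arctan(7.6 / (2 × 7.2175)) = 2·arctan(0.52650) ≈ 55.5338°.

55.534°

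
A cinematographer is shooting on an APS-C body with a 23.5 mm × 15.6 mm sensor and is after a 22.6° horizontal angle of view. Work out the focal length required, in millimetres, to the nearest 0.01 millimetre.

58.80 mm

From α = 2·arctan(w/2f) we get f = w / (2·tan(α/2)).
With w = 23.5 mm and α/2 = 11.3°, tan(α/2) ≈ 0.19982, so f ≈ 23.5 / 0.39964 ≈ 58.8030 mm.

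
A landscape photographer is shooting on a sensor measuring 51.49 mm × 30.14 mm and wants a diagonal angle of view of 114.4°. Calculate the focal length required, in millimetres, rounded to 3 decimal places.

Sensor diagonal = √(51.49² + 30.14²) = √3559.6397 ≈ 59.6627 mm.
From α = 2·arctan(d/2f) we get f = d / (2·tan(α/2)).
With d = 59.6627 mm and α/2 = 57.2°, tan(α/2) ≈ 1.55170, so f ≈ 59.6627 / 3.10339 ≈ 19.2250 mm.

19.225 mm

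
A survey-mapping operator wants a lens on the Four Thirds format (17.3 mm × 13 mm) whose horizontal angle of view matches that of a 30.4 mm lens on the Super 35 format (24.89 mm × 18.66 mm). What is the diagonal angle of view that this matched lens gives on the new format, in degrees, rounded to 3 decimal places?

Equal horizontal AOV ⇒ f₂ = f₁ · 17.3/24.89 = 30.4 × 0.69506 ≈ 21.1298 mm.
Sensor diagonal = √(17.3² + 13²) = √468.2900 ≈ 21.6400 mm.
Diagonal AOV on the new format = 2·arctan(21.6400 / (2 × 21.1298)) = 2·arctan(0.51207) ≈ 54.2316°.

54.232°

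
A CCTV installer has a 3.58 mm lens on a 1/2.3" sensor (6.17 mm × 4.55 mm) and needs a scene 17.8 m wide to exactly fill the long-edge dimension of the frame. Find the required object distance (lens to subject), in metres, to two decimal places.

W: 17.8 m = 17800 mm.
Magnification m = w/W = dᵢ/dₒ; combined with 1/f = 1/dₒ + 1/dᵢ this gives dₒ = f·(1 + W/w).
dₒ = 3.58 mm × (1 + 17800/6.17) = 3.58 × 2885.9271 ≈ 10331.619 mm = 10.3316 m.

10.33 m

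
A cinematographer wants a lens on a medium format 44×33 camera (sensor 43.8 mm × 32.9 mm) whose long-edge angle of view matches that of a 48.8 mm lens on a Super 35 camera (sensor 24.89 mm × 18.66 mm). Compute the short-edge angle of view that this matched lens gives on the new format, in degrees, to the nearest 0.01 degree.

Equal long-edge AOV ⇒ f₂ = f₁ · 43.8/24.89 = 48.8 × 1.75974 ≈ 85.8755 mm.
Short-edge AOV on the new format = 2·arctan(32.9 / (2 × 85.8755)) = 2·arctan(0.19156) ≈ 21.6880°.

21.69°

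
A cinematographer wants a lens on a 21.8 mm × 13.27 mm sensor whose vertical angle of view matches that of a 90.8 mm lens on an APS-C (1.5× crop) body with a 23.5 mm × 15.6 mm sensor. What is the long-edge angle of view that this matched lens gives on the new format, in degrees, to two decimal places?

Equal vertical AOV ⇒ f₂ = f₁ · 13.27/15.6 = 90.8 × 0.85064 ≈ 77.2382 mm.
Long-edge AOV on the new format = 2·arctan(21.8 / (2 × 77.2382)) = 2·arctan(0.14112) ≈ 16.0653°.

16.07°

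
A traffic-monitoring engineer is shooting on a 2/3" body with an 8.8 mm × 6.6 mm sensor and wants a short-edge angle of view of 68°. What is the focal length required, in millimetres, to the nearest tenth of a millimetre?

From α = 2·arctan(h/2f) we get f = h / (2·tan(α/2)).
With h = 6.6 mm and α/2 = 34°, tan(α/2) ≈ 0.67451, so f ≈ 6.6 / 1.34902 ≈ 4.8925 mm.

4.9 mm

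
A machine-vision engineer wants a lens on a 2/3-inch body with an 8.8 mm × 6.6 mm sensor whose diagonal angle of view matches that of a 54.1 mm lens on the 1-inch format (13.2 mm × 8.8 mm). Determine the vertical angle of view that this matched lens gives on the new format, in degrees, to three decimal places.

10.055°

Sensor diagonal = √(13.2² + 8.8²) = √251.6800 ≈ 15.8644 mm.
Sensor diagonal = √(8.8² + 6.6²) = √121.0000 ≈ 11.0000 mm.
Equal diagonal AOV ⇒ f₂ = f₁ · 11.0000/15.8644 = 54.1 × 0.69338 ≈ 37.5116 mm.
Vertical AOV on the new format = 2·arctan(6.6 / (2 × 37.5116)) = 2·arctan(0.08797) ≈ 10.0551°.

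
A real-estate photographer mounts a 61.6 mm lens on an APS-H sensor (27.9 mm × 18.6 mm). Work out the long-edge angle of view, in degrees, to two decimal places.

25.52°

Angle of view α = 2·arctan(w/2f) with w = 27.9 mm and f = 61.6 mm.
w/2f = 0.22646; arctan(0.22646) ≈ 12.7600°, so α ≈ 25.5201°.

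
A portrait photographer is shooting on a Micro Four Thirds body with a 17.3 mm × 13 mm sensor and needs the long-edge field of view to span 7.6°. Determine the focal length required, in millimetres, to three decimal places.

130.232 mm

From α = 2·arctan(w/2f) we get f = w / (2·tan(α/2)).
With w = 17.3 mm and α/2 = 3.8°, tan(α/2) ≈ 0.06642, so f ≈ 17.3 / 0.13284 ≈ 130.2320 mm.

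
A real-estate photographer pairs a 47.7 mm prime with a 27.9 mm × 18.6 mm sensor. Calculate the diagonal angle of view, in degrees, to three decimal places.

38.732°

Sensor diagonal = √(27.9² + 18.6²) = √1124.3700 ≈ 33.5316 mm.
Angle of view α = 2·arctan(d/2f) with d = 33.5316 mm and f = 47.7 mm.
d/2f = 0.35148; arctan(0.35148) ≈ 19.3658°, so α ≈ 38.7316°.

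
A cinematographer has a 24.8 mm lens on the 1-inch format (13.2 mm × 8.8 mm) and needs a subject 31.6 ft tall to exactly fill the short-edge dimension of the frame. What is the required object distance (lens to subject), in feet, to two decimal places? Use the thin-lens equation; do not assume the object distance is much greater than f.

W: 31.6 ft × 304.8 mm/ft = 9631.68 mm.
Magnification m = h/W = dᵢ/dₒ; combined with 1/f = 1/dₒ + 1/dᵢ this gives dₒ = f·(1 + W/h).
dₒ = 24.8 mm × (1 + 9631.68/8.8) = 24.8 × 1095.5091 ≈ 27168.625 mm = 27168.625/304.8 ft = 89.1359 ft.

89.14 ft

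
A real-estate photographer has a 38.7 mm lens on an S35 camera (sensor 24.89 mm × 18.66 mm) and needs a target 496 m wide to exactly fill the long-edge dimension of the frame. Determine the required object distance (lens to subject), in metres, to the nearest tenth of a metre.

771.2 m

W: 496 m = 496000 mm.
Magnification m = w/W = dᵢ/dₒ; combined with 1/f = 1/dₒ + 1/dᵢ this gives dₒ = f·(1 + W/w).
dₒ = 38.7 mm × (1 + 496000/24.89) = 38.7 × 19928.6818 ≈ 771239.986 mm = 771.24 m.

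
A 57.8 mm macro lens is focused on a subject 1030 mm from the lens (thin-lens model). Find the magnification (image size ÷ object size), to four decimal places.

0.0595×

Thin lens: 1/f = 1/dₒ + 1/dᵢ → 1/dᵢ = 1/57.8 − 1/1030 = 0.0163302 mm⁻¹, so dᵢ ≈ 61.2364 mm.
Magnification m = dᵢ/dₒ = 61.2364/1030 ≈ 0.05945.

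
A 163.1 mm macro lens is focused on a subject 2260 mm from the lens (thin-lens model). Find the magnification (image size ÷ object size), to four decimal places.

0.0778×

Thin lens: 1/f = 1/dₒ + 1/dᵢ → 1/dᵢ = 1/163.1 − 1/2260 = 0.0056887 mm⁻¹, so dᵢ ≈ 175.7862 mm.
Magnification m = dᵢ/dₒ = 175.7862/2260 ≈ 0.07778.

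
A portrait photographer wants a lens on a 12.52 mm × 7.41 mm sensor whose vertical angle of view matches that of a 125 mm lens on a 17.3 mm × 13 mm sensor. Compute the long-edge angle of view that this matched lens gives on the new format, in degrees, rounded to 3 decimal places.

10.042°

Equal vertical AOV ⇒ f₂ = f₁ · 7.41/13 = 125 × 0.57000 ≈ 71.2500 mm.
Long-edge AOV on the new format = 2·arctan(12.52 / (2 × 71.2500)) = 2·arctan(0.08786) ≈ 10.0422°.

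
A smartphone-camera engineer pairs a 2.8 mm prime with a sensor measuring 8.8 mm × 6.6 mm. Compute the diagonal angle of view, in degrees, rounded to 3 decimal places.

126.040°

Sensor diagonal = √(8.8² + 6.6²) = √121.0000 ≈ 11.0000 mm.
Angle of view α = 2·arctan(d/2f) with d = 11.0000 mm and f = 2.8 mm.
d/2f = 1.96429; arctan(1.96429) ≈ 63.0198°, so α ≈ 126.0395°.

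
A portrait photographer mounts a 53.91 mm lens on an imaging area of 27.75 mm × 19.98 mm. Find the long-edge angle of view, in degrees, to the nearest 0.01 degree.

28.87°

Angle of view α = 2·arctan(w/2f) with w = 27.75 mm and f = 53.91 mm.
w/2f = 0.25737; arctan(0.25737) ≈ 14.4332°, so α ≈ 28.8663°.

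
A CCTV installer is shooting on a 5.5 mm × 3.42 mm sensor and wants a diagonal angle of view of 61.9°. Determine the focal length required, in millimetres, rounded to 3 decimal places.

Sensor diagonal = √(5.5² + 3.42²) = √41.9464 ≈ 6.4766 mm.
From α = 2·arctan(d/2f) we get f = d / (2·tan(α/2)).
With d = 6.4766 mm and α/2 = 30.95°, tan(α/2) ≈ 0.59967, so f ≈ 6.4766 / 1.19935 ≈ 5.4001 mm.

5.400 mm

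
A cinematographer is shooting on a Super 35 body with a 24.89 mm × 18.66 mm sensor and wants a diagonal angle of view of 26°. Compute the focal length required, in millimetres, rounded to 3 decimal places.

67.372 mm

Sensor diagonal = √(24.89² + 18.66²) = √967.7077 ≈ 31.1080 mm.
From α = 2·arctan(d/2f) we get f = d / (2·tan(α/2)).
With d = 31.1080 mm and α/2 = 13°, tan(α/2) ≈ 0.23087, so f ≈ 31.1080 / 0.46174 ≈ 67.3718 mm.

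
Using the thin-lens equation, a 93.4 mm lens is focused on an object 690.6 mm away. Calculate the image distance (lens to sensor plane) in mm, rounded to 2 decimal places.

1/dᵢ = 1/f − 1/dₒ = 1/93.4 − 1/690.6 = 0.0092586 mm⁻¹.
dᵢ = 1/0.0092586 ≈ 108.0074 mm.

108.01 mm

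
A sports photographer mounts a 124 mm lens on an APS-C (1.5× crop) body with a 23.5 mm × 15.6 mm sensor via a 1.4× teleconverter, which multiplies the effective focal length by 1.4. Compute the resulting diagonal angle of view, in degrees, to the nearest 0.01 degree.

Effective focal length f = 124 × 1.4 = 173.6 mm.
Sensor diagonal = √(23.5² + 15.6²) = √795.6100 ≈ 28.2066 mm.
α = 2·arctan(28.207 / (2 × 173.6)) = 2·arctan(0.08124) ≈ 9.2890°.

9.29°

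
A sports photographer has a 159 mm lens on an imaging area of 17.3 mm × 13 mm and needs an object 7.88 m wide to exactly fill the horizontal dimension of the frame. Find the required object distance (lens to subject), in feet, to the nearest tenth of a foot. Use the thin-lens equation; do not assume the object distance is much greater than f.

238.1 ft

W: 7.88 m = 7880 mm.
Magnification m = w/W = dᵢ/dₒ; combined with 1/f = 1/dₒ + 1/dᵢ this gives dₒ = f·(1 + W/w).
dₒ = 159 mm × (1 + 7880/17.3) = 159 × 456.4913 ≈ 72582.121 mm = 72582.121/304.8 ft = 238.13 ft.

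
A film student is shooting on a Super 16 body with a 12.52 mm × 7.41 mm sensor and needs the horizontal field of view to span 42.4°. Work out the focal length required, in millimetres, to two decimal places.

16.14 mm

From α = 2·arctan(w/2f) we get f = w / (2·tan(α/2)).
With w = 12.52 mm and α/2 = 21.2°, tan(α/2) ≈ 0.38787, so f ≈ 12.52 / 0.77575 ≈ 16.1392 mm.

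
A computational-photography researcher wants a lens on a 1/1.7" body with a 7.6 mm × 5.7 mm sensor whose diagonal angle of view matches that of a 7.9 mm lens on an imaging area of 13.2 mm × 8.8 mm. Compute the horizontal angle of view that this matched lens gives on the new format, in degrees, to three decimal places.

77.547°

Sensor diagonal = √(13.2² + 8.8²) = √251.6800 ≈ 15.8644 mm.
Sensor diagonal = √(7.6² + 5.7²) = √90.2500 ≈ 9.5000 mm.
Equal diagonal AOV ⇒ f₂ = f₁ · 9.5000/15.8644 = 7.9 × 0.59882 ≈ 4.7307 mm.
Horizontal AOV on the new format = 2·arctan(7.6 / (2 × 4.7307)) = 2·arctan(0.80326) ≈ 77.5472°.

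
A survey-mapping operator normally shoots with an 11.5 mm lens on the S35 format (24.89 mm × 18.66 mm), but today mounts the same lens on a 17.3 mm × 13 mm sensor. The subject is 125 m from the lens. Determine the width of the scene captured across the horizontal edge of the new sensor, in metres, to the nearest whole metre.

188 m

The focal length stays 11.5 mm; the relevant sensor dimension is now w = 17.3 mm. Object distance dₒ = 125 m = 125000 mm.
Thin-lens field width W = w·(dₒ − f)/f = 17.3 × (125000 − 11.5)/11.5 ≈ 188026.178 mm = 188.026 m.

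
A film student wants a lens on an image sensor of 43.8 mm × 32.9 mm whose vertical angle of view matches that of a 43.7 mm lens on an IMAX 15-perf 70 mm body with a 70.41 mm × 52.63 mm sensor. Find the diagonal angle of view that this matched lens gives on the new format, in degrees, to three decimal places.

90.151°

Equal vertical AOV ⇒ f₂ = f₁ · 32.9/52.63 = 43.7 × 0.62512 ≈ 27.3177 mm.
Sensor diagonal = √(43.8² + 32.9²) = √3000.8500 ≈ 54.7800 mm.
Diagonal AOV on the new format = 2·arctan(54.7800 / (2 × 27.3177)) = 2·arctan(1.00265) ≈ 90.1515°.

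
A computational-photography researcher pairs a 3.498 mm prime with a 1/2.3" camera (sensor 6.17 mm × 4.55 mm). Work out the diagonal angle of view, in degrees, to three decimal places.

95.235°

Sensor diagonal = √(6.17² + 4.55²) = √58.7714 ≈ 7.6663 mm.
Angle of view α = 2·arctan(d/2f) with d = 7.6663 mm and f = 3.498 mm.
d/2f = 1.09580; arctan(1.09580) ≈ 47.6173°, so α ≈ 95.2346°.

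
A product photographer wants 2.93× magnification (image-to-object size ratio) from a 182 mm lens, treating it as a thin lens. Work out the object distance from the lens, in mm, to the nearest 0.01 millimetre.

With m = dᵢ/dₒ and 1/f = 1/dₒ + 1/dᵢ, substituting dᵢ = m·dₒ gives 1/f = (1 + 1/m)/dₒ, hence dₒ = f·(1 + 1/m).
dₒ = 182 × (1 + 1/2.93) = 182 × 1.34130 ≈ 244.116 mm.

244.12 mm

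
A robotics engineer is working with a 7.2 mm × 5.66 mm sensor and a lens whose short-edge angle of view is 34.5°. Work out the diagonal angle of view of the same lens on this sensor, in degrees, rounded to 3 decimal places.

From the short-edge AOV: f = 5.66 / (2·tan(17.25°)) = 5.66 / 0.62102 ≈ 9.1141 mm.
Sensor diagonal = √(7.2² + 5.66²) = √83.8756 ≈ 9.1584 mm.
Diagonal AOV = 2·arctan(9.1584 / (2 × 9.1141)) = 2·arctan(0.50243) ≈ 53.3525°.

53.353°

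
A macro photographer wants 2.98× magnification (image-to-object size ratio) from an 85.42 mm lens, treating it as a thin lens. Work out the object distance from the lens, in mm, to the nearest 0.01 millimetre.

114.08 mm

With m = dᵢ/dₒ and 1/f = 1/dₒ + 1/dᵢ, substituting dᵢ = m·dₒ gives 1/f = (1 + 1/m)/dₒ, hence dₒ = f·(1 + 1/m).
dₒ = 85.42 × (1 + 1/2.98) = 85.42 × 1.33557 ≈ 114.084 mm.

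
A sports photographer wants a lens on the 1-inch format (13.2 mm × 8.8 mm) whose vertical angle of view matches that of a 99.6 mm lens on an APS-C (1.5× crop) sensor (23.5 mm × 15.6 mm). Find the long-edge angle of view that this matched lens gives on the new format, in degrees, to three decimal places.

Equal vertical AOV ⇒ f₂ = f₁ · 8.8/15.6 = 99.6 × 0.56410 ≈ 56.1846 mm.
Long-edge AOV on the new format = 2·arctan(13.2 / (2 × 56.1846)) = 2·arctan(0.11747) ≈ 13.3996°.

13.400°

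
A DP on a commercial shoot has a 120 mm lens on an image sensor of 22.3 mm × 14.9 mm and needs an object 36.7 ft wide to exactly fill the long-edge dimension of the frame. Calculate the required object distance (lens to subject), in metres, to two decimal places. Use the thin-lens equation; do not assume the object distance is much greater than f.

W: 36.7 ft × 304.8 mm/ft = 11186.16 mm.
Magnification m = w/W = dᵢ/dₒ; combined with 1/f = 1/dₒ + 1/dᵢ this gives dₒ = f·(1 + W/w).
dₒ = 120 mm × (1 + 11186.2/22.3) = 120 × 502.6215 ≈ 60314.581 mm = 60.3146 m.

60.31 m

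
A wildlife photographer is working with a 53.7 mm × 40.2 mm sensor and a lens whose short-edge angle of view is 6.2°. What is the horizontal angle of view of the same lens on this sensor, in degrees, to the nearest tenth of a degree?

8.3°

From the short-edge AOV: f = 40.2 / (2·tan(3.1°)) = 40.2 / 0.10832 ≈ 371.1359 mm.
Horizontal AOV = 2·arctan(53.7 / (2 × 371.1359)) = 2·arctan(0.07235) ≈ 8.2758°.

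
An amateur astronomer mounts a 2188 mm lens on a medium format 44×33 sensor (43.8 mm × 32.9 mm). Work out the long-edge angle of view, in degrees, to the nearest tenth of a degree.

1.1°

Angle of view α = 2·arctan(w/2f) with w = 43.8 mm and f = 2188 mm.
w/2f = 0.01001; arctan(0.01001) ≈ 0.5735°, so α ≈ 1.1469°.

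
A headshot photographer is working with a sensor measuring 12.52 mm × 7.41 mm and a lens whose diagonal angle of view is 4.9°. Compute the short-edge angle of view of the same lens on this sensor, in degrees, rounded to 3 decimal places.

2.497°

Sensor diagonal = √(12.52² + 7.41²) = √211.6585 ≈ 14.5485 mm.
From the diagonal AOV: f = 14.5485 / (2·tan(2.45°)) = 14.5485 / 0.08557 ≈ 170.0120 mm.
Short-edge AOV = 2·arctan(7.41 / (2 × 170.0120)) = 2·arctan(0.02179) ≈ 2.4969°.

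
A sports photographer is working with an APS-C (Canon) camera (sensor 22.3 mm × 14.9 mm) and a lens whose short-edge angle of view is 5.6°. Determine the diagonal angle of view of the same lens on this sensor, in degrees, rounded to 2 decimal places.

10.06°

From the short-edge AOV: f = 14.9 / (2·tan(2.8°)) = 14.9 / 0.09782 ≈ 152.3263 mm.
Sensor diagonal = √(22.3² + 14.9²) = √719.3000 ≈ 26.8198 mm.
Diagonal AOV = 2·arctan(26.8198 / (2 × 152.3263)) = 2·arctan(0.08803) ≈ 10.0620°.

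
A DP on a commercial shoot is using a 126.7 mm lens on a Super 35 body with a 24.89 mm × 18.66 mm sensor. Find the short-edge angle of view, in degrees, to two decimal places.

8.42°

Angle of view α = 2·arctan(h/2f) with h = 18.66 mm and f = 126.7 mm.
h/2f = 0.07364; arctan(0.07364) ≈ 4.2116°, so α ≈ 8.4231°.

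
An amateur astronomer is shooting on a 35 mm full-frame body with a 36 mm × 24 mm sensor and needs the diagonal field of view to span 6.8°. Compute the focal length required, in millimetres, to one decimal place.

Sensor diagonal = √(36² + 24²) = √1872.0000 ≈ 43.2666 mm.
From α = 2·arctan(d/2f) we get f = d / (2·tan(α/2)).
With d = 43.2666 mm and α/2 = 3.4°, tan(α/2) ≈ 0.05941, so f ≈ 43.2666 / 0.11882 ≈ 364.1300 mm.

364.1 mm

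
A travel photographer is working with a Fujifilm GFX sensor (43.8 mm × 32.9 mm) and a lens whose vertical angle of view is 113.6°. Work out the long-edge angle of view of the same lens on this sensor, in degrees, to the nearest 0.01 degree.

From the vertical AOV: f = 32.9 / (2·tan(56.8°)) = 32.9 / 3.05632 ≈ 10.7646 mm.
Long-edge AOV = 2·arctan(43.8 / (2 × 10.7646)) = 2·arctan(2.03445) ≈ 127.6487°.

127.65°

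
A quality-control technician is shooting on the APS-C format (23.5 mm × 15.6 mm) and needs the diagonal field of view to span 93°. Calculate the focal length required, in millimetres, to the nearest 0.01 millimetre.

Sensor diagonal = √(23.5² + 15.6²) = √795.6100 ≈ 28.2066 mm.
From α = 2·arctan(d/2f) we get f = d / (2·tan(α/2)).
With d = 28.2066 mm and α/2 = 46.5°, tan(α/2) ≈ 1.05378, so f ≈ 28.2066 / 2.10756 ≈ 13.3835 mm.

13.38 mm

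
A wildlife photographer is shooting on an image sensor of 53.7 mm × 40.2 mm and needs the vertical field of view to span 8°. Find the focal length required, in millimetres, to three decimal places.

287.443 mm

From α = 2·arctan(h/2f) we get f = h / (2·tan(α/2)).
With h = 40.2 mm and α/2 = 4°, tan(α/2) ≈ 0.06993, so f ≈ 40.2 / 0.13985 ≈ 287.4434 mm.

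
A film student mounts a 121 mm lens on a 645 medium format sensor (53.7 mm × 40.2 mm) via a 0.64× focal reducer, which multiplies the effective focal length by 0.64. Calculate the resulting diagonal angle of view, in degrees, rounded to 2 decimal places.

Effective focal length f = 121 × 0.64 = 77.44 mm.
Sensor diagonal = √(53.7² + 40.2²) = √4499.7300 ≈ 67.0800 mm.
α = 2·arctan(67.080 / (2 × 77.44)) = 2·arctan(0.43311) ≈ 46.8358°.

46.84°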